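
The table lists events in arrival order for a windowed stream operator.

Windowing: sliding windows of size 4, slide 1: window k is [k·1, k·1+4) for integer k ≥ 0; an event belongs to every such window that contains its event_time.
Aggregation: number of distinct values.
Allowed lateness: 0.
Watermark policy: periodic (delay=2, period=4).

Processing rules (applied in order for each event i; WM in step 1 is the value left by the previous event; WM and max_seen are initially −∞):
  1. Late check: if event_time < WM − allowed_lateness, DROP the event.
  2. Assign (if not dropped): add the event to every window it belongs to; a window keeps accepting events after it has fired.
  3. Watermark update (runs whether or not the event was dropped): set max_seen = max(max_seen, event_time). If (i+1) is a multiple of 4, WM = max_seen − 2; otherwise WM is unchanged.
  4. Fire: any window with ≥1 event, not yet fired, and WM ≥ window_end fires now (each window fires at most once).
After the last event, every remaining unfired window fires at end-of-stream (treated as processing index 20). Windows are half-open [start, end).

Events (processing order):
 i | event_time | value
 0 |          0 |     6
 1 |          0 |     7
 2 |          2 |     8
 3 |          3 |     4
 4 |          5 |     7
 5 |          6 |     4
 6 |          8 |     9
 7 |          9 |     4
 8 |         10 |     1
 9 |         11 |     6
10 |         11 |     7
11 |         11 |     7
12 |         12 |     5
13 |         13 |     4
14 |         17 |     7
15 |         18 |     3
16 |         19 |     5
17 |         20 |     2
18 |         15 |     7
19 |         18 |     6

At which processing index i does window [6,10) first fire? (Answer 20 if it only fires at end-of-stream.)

i=0 t=0 v=6: → [0,4); WM=−∞
i=1 t=0 v=7: → [0,4); WM=−∞
i=2 t=2 v=8: → [2,6),[1,5),[0,4); WM=−∞
i=3 t=3 v=4: → [3,7),[2,6),[1,5),[0,4); WM=1
i=4 t=5 v=7: → [5,9),[4,8),[3,7),[2,6); WM=1
i=5 t=6 v=4: → [6,10),[5,9),[4,8),[3,7); WM=1
i=6 t=8 v=9: → [8,12),[7,11),[6,10),[5,9); WM=1
i=7 t=9 v=4: → [9,13),[8,12),[7,11),[6,10); WM=7; [0,4) fires=4 [1,5) fires=2 [2,6) fires=3 [3,7) fires=2
i=8 t=10 v=1: → [10,14),[9,13),[8,12),[7,11); WM=7
i=9 t=11 v=6: → [11,15),[10,14),[9,13),[8,12); WM=7
i=10 t=11 v=7: → [11,15),[10,14),[9,13),[8,12); WM=7
i=11 t=11 v=7: → [11,15),[10,14),[9,13),[8,12); WM=9; [4,8) fires=2 [5,9) fires=3
i=12 t=12 v=5: → [12,16),[11,15),[10,14),[9,13); WM=9
i=13 t=13 v=4: → [13,17),[12,16),[11,15),[10,14); WM=9
i=14 t=17 v=7: → [17,21),[16,20),[15,19),[14,18); WM=9
i=15 t=18 v=3: → [18,22),[17,21),[16,20),[15,19); WM=16; [6,10) fires=2 [7,11) fires=3 [8,12) fires=5 [9,13) fires=5 [10,14) fires=5 [11,15) fires=4 [12,16) fires=2
i=16 t=19 v=5: → [19,23),[18,22),[17,21),[16,20); WM=16
i=17 t=20 v=2: → [20,24),[19,23),[18,22),[17,21); WM=16
i=18 t=15 v=7: DROP (t<16-0); WM=16
i=19 t=18 v=6: → [18,22),[17,21),[16,20),[15,19); WM=18; [13,17) fires=1 [14,18) fires=1

15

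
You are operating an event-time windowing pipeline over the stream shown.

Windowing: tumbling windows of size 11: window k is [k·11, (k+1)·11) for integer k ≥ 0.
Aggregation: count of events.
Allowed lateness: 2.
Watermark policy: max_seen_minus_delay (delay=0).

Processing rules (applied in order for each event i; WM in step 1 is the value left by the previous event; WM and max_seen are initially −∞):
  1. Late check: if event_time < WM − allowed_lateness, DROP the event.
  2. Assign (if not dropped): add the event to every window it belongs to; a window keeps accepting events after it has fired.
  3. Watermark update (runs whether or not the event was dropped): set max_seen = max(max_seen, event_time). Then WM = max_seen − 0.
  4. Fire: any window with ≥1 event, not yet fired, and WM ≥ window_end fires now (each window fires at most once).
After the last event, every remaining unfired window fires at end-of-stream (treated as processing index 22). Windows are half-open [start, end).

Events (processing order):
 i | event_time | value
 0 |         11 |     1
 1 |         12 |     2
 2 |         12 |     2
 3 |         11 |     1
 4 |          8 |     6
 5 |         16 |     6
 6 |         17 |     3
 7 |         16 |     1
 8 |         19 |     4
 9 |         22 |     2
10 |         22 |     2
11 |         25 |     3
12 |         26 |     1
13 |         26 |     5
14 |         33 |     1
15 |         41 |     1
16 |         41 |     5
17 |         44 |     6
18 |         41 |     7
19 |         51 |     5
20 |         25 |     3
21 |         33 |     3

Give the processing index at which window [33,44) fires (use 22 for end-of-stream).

i=0 t=11 v=1: → [11,22); WM=11
i=1 t=12 v=2: → [11,22); WM=12
i=2 t=12 v=2: → [11,22); WM=12
i=3 t=11 v=1: → [11,22); WM=12
i=4 t=8 v=6: DROP (t<12-2); WM=12
i=5 t=16 v=6: → [11,22); WM=16
i=6 t=17 v=3: → [11,22); WM=17
i=7 t=16 v=1: → [11,22); WM=17
i=8 t=19 v=4: → [11,22); WM=19
i=9 t=22 v=2: → [22,33); WM=22; [11,22) fires=8
i=10 t=22 v=2: → [22,33); WM=22
i=11 t=25 v=3: → [22,33); WM=25
i=12 t=26 v=1: → [22,33); WM=26
i=13 t=26 v=5: → [22,33); WM=26
i=14 t=33 v=1: → [33,44); WM=33; [22,33) fires=5
i=15 t=41 v=1: → [33,44); WM=41
i=16 t=41 v=5: → [33,44); WM=41
i=17 t=44 v=6: → [44,55); WM=44; [33,44) fires=3
i=18 t=41 v=7: DROP (t<44-2); WM=44
i=19 t=51 v=5: → [44,55); WM=51
i=20 t=25 v=3: DROP (t<51-2); WM=51
i=21 t=33 v=3: DROP (t<51-2); WM=51

17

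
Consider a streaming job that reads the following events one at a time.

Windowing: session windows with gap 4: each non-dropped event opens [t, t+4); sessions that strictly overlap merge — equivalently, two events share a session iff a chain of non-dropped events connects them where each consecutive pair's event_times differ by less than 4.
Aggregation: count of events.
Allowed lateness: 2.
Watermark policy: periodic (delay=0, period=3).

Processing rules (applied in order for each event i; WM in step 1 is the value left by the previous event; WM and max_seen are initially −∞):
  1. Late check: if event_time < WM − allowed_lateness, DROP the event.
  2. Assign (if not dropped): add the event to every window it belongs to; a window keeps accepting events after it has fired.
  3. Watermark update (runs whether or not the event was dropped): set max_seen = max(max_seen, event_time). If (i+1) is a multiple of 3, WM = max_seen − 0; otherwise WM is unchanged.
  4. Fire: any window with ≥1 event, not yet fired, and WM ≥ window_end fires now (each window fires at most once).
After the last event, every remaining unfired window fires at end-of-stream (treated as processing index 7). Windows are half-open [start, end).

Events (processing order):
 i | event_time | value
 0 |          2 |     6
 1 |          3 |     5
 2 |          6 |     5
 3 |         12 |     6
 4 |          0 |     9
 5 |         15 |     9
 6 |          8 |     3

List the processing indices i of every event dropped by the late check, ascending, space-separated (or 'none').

4 6

i=0 t=2 v=6: → [2,6); WM=−∞
i=1 t=3 v=5: → [2,7); WM=−∞
i=2 t=6 v=5: → [2,10); WM=6
i=3 t=12 v=6: → [12,16); WM=6
i=4 t=0 v=9: DROP (t<6-2); WM=6
i=5 t=15 v=9: → [12,19); WM=15
i=6 t=8 v=3: DROP (t<15-2); WM=15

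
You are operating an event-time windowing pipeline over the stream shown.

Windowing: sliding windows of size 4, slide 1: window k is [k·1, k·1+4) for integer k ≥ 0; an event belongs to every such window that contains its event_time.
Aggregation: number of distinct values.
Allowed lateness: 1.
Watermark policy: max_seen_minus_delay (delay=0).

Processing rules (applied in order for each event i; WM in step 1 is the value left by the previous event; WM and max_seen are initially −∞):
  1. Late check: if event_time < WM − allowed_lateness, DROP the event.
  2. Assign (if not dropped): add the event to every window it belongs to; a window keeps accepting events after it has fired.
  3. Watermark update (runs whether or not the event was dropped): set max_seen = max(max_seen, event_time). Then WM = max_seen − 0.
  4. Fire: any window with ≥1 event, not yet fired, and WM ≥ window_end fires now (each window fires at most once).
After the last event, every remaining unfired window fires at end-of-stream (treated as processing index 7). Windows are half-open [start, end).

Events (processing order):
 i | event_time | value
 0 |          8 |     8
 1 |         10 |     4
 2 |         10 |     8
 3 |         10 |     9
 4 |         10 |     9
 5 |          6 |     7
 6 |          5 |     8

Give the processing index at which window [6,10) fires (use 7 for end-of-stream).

i=0 t=8 v=8: → [8,12),[7,11),[6,10),[5,9); WM=8
i=1 t=10 v=4: → [10,14),[9,13),[8,12),[7,11); WM=10; [5,9) fires=1 [6,10) fires=1
i=2 t=10 v=8: → [10,14),[9,13),[8,12),[7,11); WM=10
i=3 t=10 v=9: → [10,14),[9,13),[8,12),[7,11); WM=10
i=4 t=10 v=9: → [10,14),[9,13),[8,12),[7,11); WM=10
i=5 t=6 v=7: DROP (t<10-1); WM=10
i=6 t=5 v=8: DROP (t<10-1); WM=10

1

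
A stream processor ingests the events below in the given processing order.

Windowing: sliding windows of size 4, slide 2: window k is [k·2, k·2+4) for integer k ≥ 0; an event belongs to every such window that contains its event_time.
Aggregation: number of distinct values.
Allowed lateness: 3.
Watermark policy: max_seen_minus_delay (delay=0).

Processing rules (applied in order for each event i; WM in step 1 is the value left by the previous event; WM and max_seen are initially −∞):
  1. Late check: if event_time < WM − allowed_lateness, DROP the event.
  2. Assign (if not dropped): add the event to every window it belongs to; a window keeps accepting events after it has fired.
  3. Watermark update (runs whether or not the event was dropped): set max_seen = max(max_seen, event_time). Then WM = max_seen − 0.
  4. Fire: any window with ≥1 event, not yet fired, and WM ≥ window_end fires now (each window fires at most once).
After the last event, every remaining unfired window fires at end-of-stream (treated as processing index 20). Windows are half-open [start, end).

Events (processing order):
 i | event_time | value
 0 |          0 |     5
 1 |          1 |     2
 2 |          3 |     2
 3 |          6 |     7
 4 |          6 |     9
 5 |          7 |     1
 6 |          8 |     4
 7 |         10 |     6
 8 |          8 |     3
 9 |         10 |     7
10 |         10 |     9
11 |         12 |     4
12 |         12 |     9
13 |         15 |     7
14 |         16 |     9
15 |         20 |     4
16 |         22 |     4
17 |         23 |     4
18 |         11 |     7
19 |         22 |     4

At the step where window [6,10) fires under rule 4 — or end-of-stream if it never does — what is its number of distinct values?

i=0 t=0 v=5: → [0,4); WM=0
i=1 t=1 v=2: → [0,4); WM=1
i=2 t=3 v=2: → [2,6),[0,4); WM=3
i=3 t=6 v=7: → [6,10),[4,8); WM=6; [0,4) fires=2 [2,6) fires=1
i=4 t=6 v=9: → [6,10),[4,8); WM=6
i=5 t=7 v=1: → [6,10),[4,8); WM=7
i=6 t=8 v=4: → [8,12),[6,10); WM=8; [4,8) fires=3
i=7 t=10 v=6: → [10,14),[8,12); WM=10; [6,10) fires=4
i=8 t=8 v=3: → [8,12),[6,10); WM=10
i=9 t=10 v=7: → [10,14),[8,12); WM=10
i=10 t=10 v=9: → [10,14),[8,12); WM=10
i=11 t=12 v=4: → [12,16),[10,14); WM=12; [8,12) fires=5
i=12 t=12 v=9: → [12,16),[10,14); WM=12
i=13 t=15 v=7: → [14,18),[12,16); WM=15; [10,14) fires=4
i=14 t=16 v=9: → [16,20),[14,18); WM=16; [12,16) fires=3
i=15 t=20 v=4: → [20,24),[18,22); WM=20; [14,18) fires=2 [16,20) fires=1
i=16 t=22 v=4: → [22,26),[20,24); WM=22; [18,22) fires=1
i=17 t=23 v=4: → [22,26),[20,24); WM=23
i=18 t=11 v=7: DROP (t<23-3); WM=23
i=19 t=22 v=4: → [22,26),[20,24); WM=23

4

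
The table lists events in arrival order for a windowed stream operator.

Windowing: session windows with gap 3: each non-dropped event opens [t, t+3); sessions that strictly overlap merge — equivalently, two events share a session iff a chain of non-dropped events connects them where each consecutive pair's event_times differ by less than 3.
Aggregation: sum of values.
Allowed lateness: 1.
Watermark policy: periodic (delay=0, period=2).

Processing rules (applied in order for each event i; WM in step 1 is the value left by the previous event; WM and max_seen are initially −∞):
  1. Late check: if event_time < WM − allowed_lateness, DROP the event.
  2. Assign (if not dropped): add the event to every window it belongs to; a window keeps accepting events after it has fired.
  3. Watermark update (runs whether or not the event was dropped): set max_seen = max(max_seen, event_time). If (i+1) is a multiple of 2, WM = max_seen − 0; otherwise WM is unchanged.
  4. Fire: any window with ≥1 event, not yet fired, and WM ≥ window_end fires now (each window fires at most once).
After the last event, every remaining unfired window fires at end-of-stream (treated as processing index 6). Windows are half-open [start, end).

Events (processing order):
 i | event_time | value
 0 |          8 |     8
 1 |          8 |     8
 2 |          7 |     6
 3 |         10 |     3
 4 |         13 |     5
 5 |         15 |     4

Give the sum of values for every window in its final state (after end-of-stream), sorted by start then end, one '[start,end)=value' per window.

i=0 t=8 v=8: → [8,11); WM=−∞
i=1 t=8 v=8: → [8,11); WM=8
i=2 t=7 v=6: → [7,11); WM=8
i=3 t=10 v=3: → [7,13); WM=10
i=4 t=13 v=5: → [13,16); WM=10
i=5 t=15 v=4: → [13,18); WM=15

[7,13)=25 [13,18)=9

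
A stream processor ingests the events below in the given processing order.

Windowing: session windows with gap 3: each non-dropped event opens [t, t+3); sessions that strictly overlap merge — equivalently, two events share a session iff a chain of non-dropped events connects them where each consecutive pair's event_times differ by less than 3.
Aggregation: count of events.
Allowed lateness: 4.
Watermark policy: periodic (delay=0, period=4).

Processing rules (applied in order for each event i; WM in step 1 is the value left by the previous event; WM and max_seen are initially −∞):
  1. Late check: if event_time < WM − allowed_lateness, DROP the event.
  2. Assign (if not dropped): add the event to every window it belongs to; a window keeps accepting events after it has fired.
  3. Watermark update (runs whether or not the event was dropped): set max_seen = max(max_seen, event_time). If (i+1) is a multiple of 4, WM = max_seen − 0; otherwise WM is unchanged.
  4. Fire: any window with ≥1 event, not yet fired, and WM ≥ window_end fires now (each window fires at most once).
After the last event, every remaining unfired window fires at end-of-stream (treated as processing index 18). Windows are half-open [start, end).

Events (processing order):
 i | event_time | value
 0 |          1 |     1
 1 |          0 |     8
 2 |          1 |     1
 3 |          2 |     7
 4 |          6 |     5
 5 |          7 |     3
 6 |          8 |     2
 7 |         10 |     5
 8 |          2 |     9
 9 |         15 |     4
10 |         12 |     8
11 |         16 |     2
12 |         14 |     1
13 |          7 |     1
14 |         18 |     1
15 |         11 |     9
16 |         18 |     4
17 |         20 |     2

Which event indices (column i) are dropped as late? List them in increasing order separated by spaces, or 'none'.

8 13 15

i=0 t=1 v=1: → [1,4); WM=−∞
i=1 t=0 v=8: → [0,4); WM=−∞
i=2 t=1 v=1: → [0,4); WM=−∞
i=3 t=2 v=7: → [0,5); WM=2
i=4 t=6 v=5: → [6,9); WM=2
i=5 t=7 v=3: → [6,10); WM=2
i=6 t=8 v=2: → [6,11); WM=2
i=7 t=10 v=5: → [6,13); WM=10
i=8 t=2 v=9: DROP (t<10-4); WM=10
i=9 t=15 v=4: → [15,18); WM=10
i=10 t=12 v=8: → [6,15); WM=10
i=11 t=16 v=2: → [15,19); WM=16
i=12 t=14 v=1: → [6,19); WM=16
i=13 t=7 v=1: DROP (t<16-4); WM=16
i=14 t=18 v=1: → [6,21); WM=16
i=15 t=11 v=9: DROP (t<16-4); WM=18
i=16 t=18 v=4: → [6,21); WM=18
i=17 t=20 v=2: → [6,23); WM=18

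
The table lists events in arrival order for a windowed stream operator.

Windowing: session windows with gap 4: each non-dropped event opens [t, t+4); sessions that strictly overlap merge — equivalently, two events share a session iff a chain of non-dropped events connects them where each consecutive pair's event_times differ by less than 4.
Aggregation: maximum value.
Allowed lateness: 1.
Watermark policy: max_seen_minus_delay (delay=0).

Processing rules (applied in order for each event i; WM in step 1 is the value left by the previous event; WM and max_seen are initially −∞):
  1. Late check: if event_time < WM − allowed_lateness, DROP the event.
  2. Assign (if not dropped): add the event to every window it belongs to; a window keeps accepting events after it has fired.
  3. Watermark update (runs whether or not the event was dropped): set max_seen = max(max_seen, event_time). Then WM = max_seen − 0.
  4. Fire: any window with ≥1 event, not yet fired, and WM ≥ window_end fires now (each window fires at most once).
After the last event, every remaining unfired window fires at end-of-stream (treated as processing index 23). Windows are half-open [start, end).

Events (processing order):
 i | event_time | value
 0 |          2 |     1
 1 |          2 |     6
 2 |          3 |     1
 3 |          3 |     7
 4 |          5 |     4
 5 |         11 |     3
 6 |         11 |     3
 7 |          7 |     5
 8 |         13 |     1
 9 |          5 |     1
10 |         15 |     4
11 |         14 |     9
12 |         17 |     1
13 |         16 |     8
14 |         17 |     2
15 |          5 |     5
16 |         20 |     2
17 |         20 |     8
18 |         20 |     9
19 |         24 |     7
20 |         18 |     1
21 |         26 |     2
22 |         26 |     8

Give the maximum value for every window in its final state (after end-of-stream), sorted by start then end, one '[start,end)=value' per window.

[2,9)=7 [11,24)=9 [24,30)=8

i=0 t=2 v=1: → [2,6); WM=2
i=1 t=2 v=6: → [2,6); WM=2
i=2 t=3 v=1: → [2,7); WM=3
i=3 t=3 v=7: → [2,7); WM=3
i=4 t=5 v=4: → [2,9); WM=5
i=5 t=11 v=3: → [11,15); WM=11
i=6 t=11 v=3: → [11,15); WM=11
i=7 t=7 v=5: DROP (t<11-1); WM=11
i=8 t=13 v=1: → [11,17); WM=13
i=9 t=5 v=1: DROP (t<13-1); WM=13
i=10 t=15 v=4: → [11,19); WM=15
i=11 t=14 v=9: → [11,19); WM=15
i=12 t=17 v=1: → [11,21); WM=17
i=13 t=16 v=8: → [11,21); WM=17
i=14 t=17 v=2: → [11,21); WM=17
i=15 t=5 v=5: DROP (t<17-1); WM=17
i=16 t=20 v=2: → [11,24); WM=20
i=17 t=20 v=8: → [11,24); WM=20
i=18 t=20 v=9: → [11,24); WM=20
i=19 t=24 v=7: → [24,28); WM=24
i=20 t=18 v=1: DROP (t<24-1); WM=24
i=21 t=26 v=2: → [24,30); WM=26
i=22 t=26 v=8: → [24,30); WM=26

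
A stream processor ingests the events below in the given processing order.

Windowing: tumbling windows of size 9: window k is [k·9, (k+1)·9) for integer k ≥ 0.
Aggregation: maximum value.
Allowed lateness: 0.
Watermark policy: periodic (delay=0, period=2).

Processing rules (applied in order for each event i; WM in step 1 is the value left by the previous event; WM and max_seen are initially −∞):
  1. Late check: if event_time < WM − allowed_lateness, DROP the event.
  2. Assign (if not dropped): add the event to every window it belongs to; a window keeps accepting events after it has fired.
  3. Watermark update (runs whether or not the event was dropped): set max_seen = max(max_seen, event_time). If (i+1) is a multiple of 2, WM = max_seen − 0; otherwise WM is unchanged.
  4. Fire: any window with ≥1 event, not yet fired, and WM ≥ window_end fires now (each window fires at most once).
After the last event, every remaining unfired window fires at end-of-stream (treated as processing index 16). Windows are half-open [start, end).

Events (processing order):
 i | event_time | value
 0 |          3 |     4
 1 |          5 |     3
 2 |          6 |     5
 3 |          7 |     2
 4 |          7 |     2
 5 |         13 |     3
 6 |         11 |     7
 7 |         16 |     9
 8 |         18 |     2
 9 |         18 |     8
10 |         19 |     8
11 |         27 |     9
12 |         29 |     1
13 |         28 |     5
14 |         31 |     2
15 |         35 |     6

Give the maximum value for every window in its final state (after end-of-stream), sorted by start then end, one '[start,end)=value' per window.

i=0 t=3 v=4: → [0,9); WM=−∞
i=1 t=5 v=3: → [0,9); WM=5
i=2 t=6 v=5: → [0,9); WM=5
i=3 t=7 v=2: → [0,9); WM=7
i=4 t=7 v=2: → [0,9); WM=7
i=5 t=13 v=3: → [9,18); WM=13; [0,9) fires=5
i=6 t=11 v=7: DROP (t<13-0); WM=13
i=7 t=16 v=9: → [9,18); WM=16
i=8 t=18 v=2: → [18,27); WM=16
i=9 t=18 v=8: → [18,27); WM=18; [9,18) fires=9
i=10 t=19 v=8: → [18,27); WM=18
i=11 t=27 v=9: → [27,36); WM=27; [18,27) fires=8
i=12 t=29 v=1: → [27,36); WM=27
i=13 t=28 v=5: → [27,36); WM=29
i=14 t=31 v=2: → [27,36); WM=29
i=15 t=35 v=6: → [27,36); WM=35

[0,9)=5 [9,18)=9 [18,27)=8 [27,36)=9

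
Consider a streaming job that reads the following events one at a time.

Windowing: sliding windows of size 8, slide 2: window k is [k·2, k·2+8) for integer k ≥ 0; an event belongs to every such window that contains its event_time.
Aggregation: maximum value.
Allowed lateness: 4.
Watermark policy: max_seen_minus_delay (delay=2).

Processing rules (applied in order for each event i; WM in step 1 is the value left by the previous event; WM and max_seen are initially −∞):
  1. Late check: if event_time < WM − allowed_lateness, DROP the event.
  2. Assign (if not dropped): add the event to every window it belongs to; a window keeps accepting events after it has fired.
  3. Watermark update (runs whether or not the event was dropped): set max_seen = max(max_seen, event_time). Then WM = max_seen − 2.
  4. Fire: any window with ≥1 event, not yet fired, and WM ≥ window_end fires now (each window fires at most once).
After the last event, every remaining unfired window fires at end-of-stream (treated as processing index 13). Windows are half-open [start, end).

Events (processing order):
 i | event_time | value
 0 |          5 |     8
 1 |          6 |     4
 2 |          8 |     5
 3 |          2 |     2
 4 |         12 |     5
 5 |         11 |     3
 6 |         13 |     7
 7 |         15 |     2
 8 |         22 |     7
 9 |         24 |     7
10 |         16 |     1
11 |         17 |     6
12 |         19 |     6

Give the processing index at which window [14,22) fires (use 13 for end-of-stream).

i=0 t=5 v=8: → [4,12),[2,10),[0,8); WM=3
i=1 t=6 v=4: → [6,14),[4,12),[2,10),[0,8); WM=4
i=2 t=8 v=5: → [8,16),[6,14),[4,12),[2,10); WM=6
i=3 t=2 v=2: → [2,10),[0,8); WM=6
i=4 t=12 v=5: → [12,20),[10,18),[8,16),[6,14); WM=10; [0,8) fires=8 [2,10) fires=8
i=5 t=11 v=3: → [10,18),[8,16),[6,14),[4,12); WM=10
i=6 t=13 v=7: → [12,20),[10,18),[8,16),[6,14); WM=11
i=7 t=15 v=2: → [14,22),[12,20),[10,18),[8,16); WM=13; [4,12) fires=8
i=8 t=22 v=7: → [22,30),[20,28),[18,26),[16,24); WM=20; [6,14) fires=7 [8,16) fires=7 [10,18) fires=7 [12,20) fires=7
i=9 t=24 v=7: → [24,32),[22,30),[20,28),[18,26); WM=22; [14,22) fires=2
i=10 t=16 v=1: DROP (t<22-4); WM=22
i=11 t=17 v=6: DROP (t<22-4); WM=22
i=12 t=19 v=6: → [18,26),[16,24),[14,22),[12,20); WM=22

9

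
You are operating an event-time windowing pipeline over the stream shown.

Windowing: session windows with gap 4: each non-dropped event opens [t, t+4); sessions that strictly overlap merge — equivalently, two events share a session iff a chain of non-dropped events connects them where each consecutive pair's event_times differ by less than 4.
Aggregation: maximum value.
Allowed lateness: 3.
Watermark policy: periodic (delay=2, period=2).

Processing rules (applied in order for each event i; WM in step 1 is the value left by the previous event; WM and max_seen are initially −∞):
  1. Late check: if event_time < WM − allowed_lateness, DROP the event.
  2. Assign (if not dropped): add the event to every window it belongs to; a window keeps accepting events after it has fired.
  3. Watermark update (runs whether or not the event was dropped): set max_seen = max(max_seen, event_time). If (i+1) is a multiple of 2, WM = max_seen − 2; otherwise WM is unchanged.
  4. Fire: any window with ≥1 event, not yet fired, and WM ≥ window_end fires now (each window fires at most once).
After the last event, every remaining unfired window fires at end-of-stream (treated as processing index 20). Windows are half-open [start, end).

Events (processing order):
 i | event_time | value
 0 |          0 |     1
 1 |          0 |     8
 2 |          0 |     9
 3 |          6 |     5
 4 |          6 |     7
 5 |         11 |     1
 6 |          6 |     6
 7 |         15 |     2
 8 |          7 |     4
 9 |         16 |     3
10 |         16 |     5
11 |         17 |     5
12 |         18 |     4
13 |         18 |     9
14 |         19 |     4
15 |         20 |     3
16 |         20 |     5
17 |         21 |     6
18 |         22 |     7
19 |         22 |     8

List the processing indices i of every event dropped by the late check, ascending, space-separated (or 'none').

8

i=0 t=0 v=1: → [0,4); WM=−∞
i=1 t=0 v=8: → [0,4); WM=-2
i=2 t=0 v=9: → [0,4); WM=-2
i=3 t=6 v=5: → [6,10); WM=4
i=4 t=6 v=7: → [6,10); WM=4
i=5 t=11 v=1: → [11,15); WM=9
i=6 t=6 v=6: → [6,10); WM=9
i=7 t=15 v=2: → [15,19); WM=13
i=8 t=7 v=4: DROP (t<13-3); WM=13
i=9 t=16 v=3: → [15,20); WM=14
i=10 t=16 v=5: → [15,20); WM=14
i=11 t=17 v=5: → [15,21); WM=15
i=12 t=18 v=4: → [15,22); WM=15
i=13 t=18 v=9: → [15,22); WM=16
i=14 t=19 v=4: → [15,23); WM=16
i=15 t=20 v=3: → [15,24); WM=18
i=16 t=20 v=5: → [15,24); WM=18
i=17 t=21 v=6: → [15,25); WM=19
i=18 t=22 v=7: → [15,26); WM=19
i=19 t=22 v=8: → [15,26); WM=20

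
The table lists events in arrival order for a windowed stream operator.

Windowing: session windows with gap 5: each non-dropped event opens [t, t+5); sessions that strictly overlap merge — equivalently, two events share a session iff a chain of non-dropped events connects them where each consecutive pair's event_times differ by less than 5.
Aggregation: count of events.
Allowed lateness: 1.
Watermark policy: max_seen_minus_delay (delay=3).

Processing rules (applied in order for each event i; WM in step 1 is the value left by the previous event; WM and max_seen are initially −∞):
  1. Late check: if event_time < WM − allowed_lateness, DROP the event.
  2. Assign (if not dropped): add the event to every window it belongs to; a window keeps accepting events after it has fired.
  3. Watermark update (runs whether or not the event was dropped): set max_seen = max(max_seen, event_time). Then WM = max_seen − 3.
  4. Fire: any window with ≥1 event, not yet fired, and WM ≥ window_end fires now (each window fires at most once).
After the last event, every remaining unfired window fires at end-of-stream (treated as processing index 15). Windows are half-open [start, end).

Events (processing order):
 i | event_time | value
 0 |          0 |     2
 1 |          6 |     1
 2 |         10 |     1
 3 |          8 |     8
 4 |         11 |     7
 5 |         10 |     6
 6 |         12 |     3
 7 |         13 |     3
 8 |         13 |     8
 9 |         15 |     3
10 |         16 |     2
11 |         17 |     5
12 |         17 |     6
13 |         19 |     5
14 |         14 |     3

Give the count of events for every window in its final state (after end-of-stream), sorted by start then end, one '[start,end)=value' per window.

i=0 t=0 v=2: → [0,5); WM=-3
i=1 t=6 v=1: → [6,11); WM=3
i=2 t=10 v=1: → [6,15); WM=7
i=3 t=8 v=8: → [6,15); WM=7
i=4 t=11 v=7: → [6,16); WM=8
i=5 t=10 v=6: → [6,16); WM=8
i=6 t=12 v=3: → [6,17); WM=9
i=7 t=13 v=3: → [6,18); WM=10
i=8 t=13 v=8: → [6,18); WM=10
i=9 t=15 v=3: → [6,20); WM=12
i=10 t=16 v=2: → [6,21); WM=13
i=11 t=17 v=5: → [6,22); WM=14
i=12 t=17 v=6: → [6,22); WM=14
i=13 t=19 v=5: → [6,24); WM=16
i=14 t=14 v=3: DROP (t<16-1); WM=16

[0,5)=1 [6,24)=13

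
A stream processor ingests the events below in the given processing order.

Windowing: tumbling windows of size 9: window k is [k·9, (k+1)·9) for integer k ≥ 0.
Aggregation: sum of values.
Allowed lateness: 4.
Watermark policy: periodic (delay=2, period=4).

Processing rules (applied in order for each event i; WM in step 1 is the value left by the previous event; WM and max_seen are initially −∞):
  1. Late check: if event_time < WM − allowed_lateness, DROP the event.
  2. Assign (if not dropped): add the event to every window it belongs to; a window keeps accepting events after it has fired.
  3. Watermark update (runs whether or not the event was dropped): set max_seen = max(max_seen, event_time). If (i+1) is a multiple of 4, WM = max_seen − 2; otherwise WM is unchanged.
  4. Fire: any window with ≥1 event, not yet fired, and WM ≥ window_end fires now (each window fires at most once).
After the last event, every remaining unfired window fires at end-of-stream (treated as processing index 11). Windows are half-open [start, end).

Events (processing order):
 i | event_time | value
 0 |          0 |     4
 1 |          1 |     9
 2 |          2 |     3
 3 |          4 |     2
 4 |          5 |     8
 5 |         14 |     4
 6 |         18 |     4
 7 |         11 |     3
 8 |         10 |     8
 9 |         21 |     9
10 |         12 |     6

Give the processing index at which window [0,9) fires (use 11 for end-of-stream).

7

i=0 t=0 v=4: → [0,9); WM=−∞
i=1 t=1 v=9: → [0,9); WM=−∞
i=2 t=2 v=3: → [0,9); WM=−∞
i=3 t=4 v=2: → [0,9); WM=2
i=4 t=5 v=8: → [0,9); WM=2
i=5 t=14 v=4: → [9,18); WM=2
i=6 t=18 v=4: → [18,27); WM=2
i=7 t=11 v=3: → [9,18); WM=16; [0,9) fires=26
i=8 t=10 v=8: DROP (t<16-4); WM=16
i=9 t=21 v=9: → [18,27); WM=16
i=10 t=12 v=6: → [9,18); WM=16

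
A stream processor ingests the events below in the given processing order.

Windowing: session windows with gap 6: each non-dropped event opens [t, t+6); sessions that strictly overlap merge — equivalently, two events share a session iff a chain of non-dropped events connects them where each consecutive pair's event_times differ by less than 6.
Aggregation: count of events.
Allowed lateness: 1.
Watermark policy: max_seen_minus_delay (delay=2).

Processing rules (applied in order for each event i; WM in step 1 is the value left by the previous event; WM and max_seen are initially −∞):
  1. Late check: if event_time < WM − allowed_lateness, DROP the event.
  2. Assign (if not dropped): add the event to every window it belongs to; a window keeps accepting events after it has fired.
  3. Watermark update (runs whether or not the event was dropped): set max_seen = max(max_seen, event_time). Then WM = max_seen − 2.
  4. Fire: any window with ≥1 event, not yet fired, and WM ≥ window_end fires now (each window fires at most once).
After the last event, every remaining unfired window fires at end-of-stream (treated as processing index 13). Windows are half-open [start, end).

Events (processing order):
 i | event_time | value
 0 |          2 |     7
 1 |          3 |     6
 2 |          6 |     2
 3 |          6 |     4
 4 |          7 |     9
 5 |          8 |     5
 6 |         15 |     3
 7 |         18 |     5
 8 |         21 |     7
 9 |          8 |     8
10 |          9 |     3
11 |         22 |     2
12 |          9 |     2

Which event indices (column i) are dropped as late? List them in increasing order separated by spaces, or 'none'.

i=0 t=2 v=7: → [2,8); WM=0
i=1 t=3 v=6: → [2,9); WM=1
i=2 t=6 v=2: → [2,12); WM=4
i=3 t=6 v=4: → [2,12); WM=4
i=4 t=7 v=9: → [2,13); WM=5
i=5 t=8 v=5: → [2,14); WM=6
i=6 t=15 v=3: → [15,21); WM=13
i=7 t=18 v=5: → [15,24); WM=16
i=8 t=21 v=7: → [15,27); WM=19
i=9 t=8 v=8: DROP (t<19-1); WM=19
i=10 t=9 v=3: DROP (t<19-1); WM=19
i=11 t=22 v=2: → [15,28); WM=20
i=12 t=9 v=2: DROP (t<20-1); WM=20

9 10 12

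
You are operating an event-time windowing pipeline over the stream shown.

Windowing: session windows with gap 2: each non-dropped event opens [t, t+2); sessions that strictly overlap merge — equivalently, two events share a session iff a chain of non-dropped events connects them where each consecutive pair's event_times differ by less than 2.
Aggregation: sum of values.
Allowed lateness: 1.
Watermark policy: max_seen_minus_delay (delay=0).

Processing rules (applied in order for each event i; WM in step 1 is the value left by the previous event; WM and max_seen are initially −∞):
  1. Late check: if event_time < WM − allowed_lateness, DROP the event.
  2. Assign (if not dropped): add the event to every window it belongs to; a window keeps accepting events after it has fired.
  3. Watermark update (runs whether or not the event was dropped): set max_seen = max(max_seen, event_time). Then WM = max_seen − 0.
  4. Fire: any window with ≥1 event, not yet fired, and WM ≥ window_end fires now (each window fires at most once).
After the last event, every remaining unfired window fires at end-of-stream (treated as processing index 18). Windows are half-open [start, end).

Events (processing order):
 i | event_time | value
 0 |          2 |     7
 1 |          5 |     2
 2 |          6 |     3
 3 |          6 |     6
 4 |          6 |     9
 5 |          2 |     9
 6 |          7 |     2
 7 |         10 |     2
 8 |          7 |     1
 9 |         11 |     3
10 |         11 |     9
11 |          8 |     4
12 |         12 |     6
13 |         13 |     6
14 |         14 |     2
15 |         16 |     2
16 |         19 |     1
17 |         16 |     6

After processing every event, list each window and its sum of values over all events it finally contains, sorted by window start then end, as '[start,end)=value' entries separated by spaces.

[2,4)=7 [5,9)=22 [10,16)=28 [16,18)=2 [19,21)=1

i=0 t=2 v=7: → [2,4); WM=2
i=1 t=5 v=2: → [5,7); WM=5
i=2 t=6 v=3: → [5,8); WM=6
i=3 t=6 v=6: → [5,8); WM=6
i=4 t=6 v=9: → [5,8); WM=6
i=5 t=2 v=9: DROP (t<6-1); WM=6
i=6 t=7 v=2: → [5,9); WM=7
i=7 t=10 v=2: → [10,12); WM=10
i=8 t=7 v=1: DROP (t<10-1); WM=10
i=9 t=11 v=3: → [10,13); WM=11
i=10 t=11 v=9: → [10,13); WM=11
i=11 t=8 v=4: DROP (t<11-1); WM=11
i=12 t=12 v=6: → [10,14); WM=12
i=13 t=13 v=6: → [10,15); WM=13
i=14 t=14 v=2: → [10,16); WM=14
i=15 t=16 v=2: → [16,18); WM=16
i=16 t=19 v=1: → [19,21); WM=19
i=17 t=16 v=6: DROP (t<19-1); WM=19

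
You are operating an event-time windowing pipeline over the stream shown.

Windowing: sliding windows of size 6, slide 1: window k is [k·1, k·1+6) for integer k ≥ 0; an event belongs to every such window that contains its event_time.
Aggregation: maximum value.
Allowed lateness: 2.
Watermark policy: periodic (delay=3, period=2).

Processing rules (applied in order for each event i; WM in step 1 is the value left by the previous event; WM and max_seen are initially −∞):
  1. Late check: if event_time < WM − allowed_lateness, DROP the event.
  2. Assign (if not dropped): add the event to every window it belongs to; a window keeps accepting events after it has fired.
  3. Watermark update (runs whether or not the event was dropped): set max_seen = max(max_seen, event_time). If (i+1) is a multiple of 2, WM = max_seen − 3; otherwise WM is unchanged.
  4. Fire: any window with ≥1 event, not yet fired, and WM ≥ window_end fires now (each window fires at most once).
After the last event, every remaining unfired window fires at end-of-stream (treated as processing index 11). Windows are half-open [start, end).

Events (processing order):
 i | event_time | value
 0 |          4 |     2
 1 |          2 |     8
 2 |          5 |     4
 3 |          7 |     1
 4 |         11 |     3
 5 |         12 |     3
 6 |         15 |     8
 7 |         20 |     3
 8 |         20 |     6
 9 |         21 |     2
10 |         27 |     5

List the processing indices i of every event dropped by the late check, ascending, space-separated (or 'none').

i=0 t=4 v=2: → [4,10),[3,9),[2,8),[1,7),[0,6); WM=−∞
i=1 t=2 v=8: → [2,8),[1,7),[0,6); WM=1
i=2 t=5 v=4: → [5,11),[4,10),[3,9),[2,8),[1,7),[0,6); WM=1
i=3 t=7 v=1: → [7,13),[6,12),[5,11),[4,10),[3,9),[2,8); WM=4
i=4 t=11 v=3: → [11,17),[10,16),[9,15),[8,14),[7,13),[6,12); WM=4
i=5 t=12 v=3: → [12,18),[11,17),[10,16),[9,15),[8,14),[7,13); WM=9; [0,6) fires=8 [1,7) fires=8 [2,8) fires=8 [3,9) fires=4
i=6 t=15 v=8: → [15,21),[14,20),[13,19),[12,18),[11,17),[10,16); WM=9
i=7 t=20 v=3: → [20,26),[19,25),[18,24),[17,23),[16,22),[15,21); WM=17; [4,10) fires=4 [5,11) fires=4 [6,12) fires=3 [7,13) fires=3 [8,14) fires=3 [9,15) fires=3 [10,16) fires=8 [11,17) fires=8
i=8 t=20 v=6: → [20,26),[19,25),[18,24),[17,23),[16,22),[15,21); WM=17
i=9 t=21 v=2: → [21,27),[20,26),[19,25),[18,24),[17,23),[16,22); WM=18; [12,18) fires=8
i=10 t=27 v=5: → [27,33),[26,32),[25,31),[24,30),[23,29),[22,28); WM=18

none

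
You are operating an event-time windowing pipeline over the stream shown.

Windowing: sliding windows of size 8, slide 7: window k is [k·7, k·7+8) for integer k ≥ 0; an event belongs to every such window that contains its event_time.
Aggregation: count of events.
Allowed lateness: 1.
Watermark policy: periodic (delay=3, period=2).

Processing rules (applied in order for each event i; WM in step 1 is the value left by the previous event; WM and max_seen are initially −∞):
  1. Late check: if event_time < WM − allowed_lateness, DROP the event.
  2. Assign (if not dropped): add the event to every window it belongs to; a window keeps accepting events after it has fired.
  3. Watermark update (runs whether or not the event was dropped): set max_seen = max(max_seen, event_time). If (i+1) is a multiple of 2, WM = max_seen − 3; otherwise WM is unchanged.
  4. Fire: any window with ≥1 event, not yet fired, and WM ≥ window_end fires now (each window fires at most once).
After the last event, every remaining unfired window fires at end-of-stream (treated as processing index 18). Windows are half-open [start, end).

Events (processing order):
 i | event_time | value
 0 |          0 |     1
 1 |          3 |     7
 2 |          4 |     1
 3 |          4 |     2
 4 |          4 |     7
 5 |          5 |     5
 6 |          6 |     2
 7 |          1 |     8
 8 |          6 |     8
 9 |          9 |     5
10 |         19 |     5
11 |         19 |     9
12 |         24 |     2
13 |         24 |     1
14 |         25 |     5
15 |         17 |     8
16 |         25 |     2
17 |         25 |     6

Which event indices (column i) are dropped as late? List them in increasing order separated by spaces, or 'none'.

15

i=0 t=0 v=1: → [0,8); WM=−∞
i=1 t=3 v=7: → [0,8); WM=0
i=2 t=4 v=1: → [0,8); WM=0
i=3 t=4 v=2: → [0,8); WM=1
i=4 t=4 v=7: → [0,8); WM=1
i=5 t=5 v=5: → [0,8); WM=2
i=6 t=6 v=2: → [0,8); WM=2
i=7 t=1 v=8: → [0,8); WM=3
i=8 t=6 v=8: → [0,8); WM=3
i=9 t=9 v=5: → [7,15); WM=6
i=10 t=19 v=5: → [14,22); WM=6
i=11 t=19 v=9: → [14,22); WM=16; [0,8) fires=9 [7,15) fires=1
i=12 t=24 v=2: → [21,29); WM=16
i=13 t=24 v=1: → [21,29); WM=21
i=14 t=25 v=5: → [21,29); WM=21
i=15 t=17 v=8: DROP (t<21-1); WM=22; [14,22) fires=2
i=16 t=25 v=2: → [21,29); WM=22
i=17 t=25 v=6: → [21,29); WM=22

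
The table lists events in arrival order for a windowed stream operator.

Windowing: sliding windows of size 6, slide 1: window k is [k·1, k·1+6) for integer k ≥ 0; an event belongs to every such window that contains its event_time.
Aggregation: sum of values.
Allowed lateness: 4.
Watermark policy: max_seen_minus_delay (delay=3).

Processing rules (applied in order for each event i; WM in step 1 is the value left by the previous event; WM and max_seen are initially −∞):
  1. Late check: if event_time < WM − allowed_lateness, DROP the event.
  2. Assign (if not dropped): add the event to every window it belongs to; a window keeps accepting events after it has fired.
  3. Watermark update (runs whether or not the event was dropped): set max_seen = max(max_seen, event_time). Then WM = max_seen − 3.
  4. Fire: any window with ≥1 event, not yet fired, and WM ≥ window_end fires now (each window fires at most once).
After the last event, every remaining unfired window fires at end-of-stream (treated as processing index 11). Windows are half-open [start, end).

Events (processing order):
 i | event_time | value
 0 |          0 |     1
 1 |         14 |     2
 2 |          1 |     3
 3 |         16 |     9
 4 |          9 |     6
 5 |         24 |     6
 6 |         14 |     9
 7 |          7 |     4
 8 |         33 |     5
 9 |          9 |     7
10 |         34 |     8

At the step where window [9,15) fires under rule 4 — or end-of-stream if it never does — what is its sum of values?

i=0 t=0 v=1: → [0,6); WM=-3
i=1 t=14 v=2: → [14,20),[13,19),[12,18),[11,17),[10,16),[9,15); WM=11; [0,6) fires=1
i=2 t=1 v=3: DROP (t<11-4); WM=11
i=3 t=16 v=9: → [16,22),[15,21),[14,20),[13,19),[12,18),[11,17); WM=13
i=4 t=9 v=6: → [9,15),[8,14),[7,13),[6,12),[5,11),[4,10); WM=13; [4,10) fires=6 [5,11) fires=6 [6,12) fires=6 [7,13) fires=6
i=5 t=24 v=6: → [24,30),[23,29),[22,28),[21,27),[20,26),[19,25); WM=21; [8,14) fires=6 [9,15) fires=8 [10,16) fires=2 [11,17) fires=11 [12,18) fires=11 [13,19) fires=11 [14,20) fires=11 [15,21) fires=9
i=6 t=14 v=9: DROP (t<21-4); WM=21
i=7 t=7 v=4: DROP (t<21-4); WM=21
i=8 t=33 v=5: → [33,39),[32,38),[31,37),[30,36),[29,35),[28,34); WM=30; [16,22) fires=9 [19,25) fires=6 [20,26) fires=6 [21,27) fires=6 [22,28) fires=6 [23,29) fires=6 [24,30) fires=6
i=9 t=9 v=7: DROP (t<30-4); WM=30
i=10 t=34 v=8: → [34,40),[33,39),[32,38),[31,37),[30,36),[29,35); WM=31

8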